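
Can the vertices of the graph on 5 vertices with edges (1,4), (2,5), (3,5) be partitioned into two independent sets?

Step 1: Attempt 2-coloring using BFS:
  Start at vertex 1, assign color 0
  Color vertex 4 with color 1 (neighbor of 1)
  Start new component at vertex 2, assign color 0
  Color vertex 5 with color 1 (neighbor of 2)
  Color vertex 3 with color 0 (neighbor of 5)

Step 2: 2-coloring succeeded. No conflicts found.
  Set A (color 0): {1, 2, 3}
  Set B (color 1): {4, 5}

The graph is bipartite with partition {1, 2, 3}, {4, 5}.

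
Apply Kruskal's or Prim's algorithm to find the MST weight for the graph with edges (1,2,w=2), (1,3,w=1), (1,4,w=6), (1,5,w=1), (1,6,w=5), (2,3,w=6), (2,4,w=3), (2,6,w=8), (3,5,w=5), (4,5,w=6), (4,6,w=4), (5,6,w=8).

Apply Kruskal's algorithm (sort edges by weight, add if no cycle):

Sorted edges by weight:
  (1,5) w=1
  (1,3) w=1
  (1,2) w=2
  (2,4) w=3
  (4,6) w=4
  (1,6) w=5
  (3,5) w=5
  (1,4) w=6
  (2,3) w=6
  (4,5) w=6
  (2,6) w=8
  (5,6) w=8

Add edge (1,5) w=1 -- no cycle. Running total: 1
Add edge (1,3) w=1 -- no cycle. Running total: 2
Add edge (1,2) w=2 -- no cycle. Running total: 4
Add edge (2,4) w=3 -- no cycle. Running total: 7
Add edge (4,6) w=4 -- no cycle. Running total: 11

MST edges: (1,5,w=1), (1,3,w=1), (1,2,w=2), (2,4,w=3), (4,6,w=4)
Total MST weight: 1 + 1 + 2 + 3 + 4 = 11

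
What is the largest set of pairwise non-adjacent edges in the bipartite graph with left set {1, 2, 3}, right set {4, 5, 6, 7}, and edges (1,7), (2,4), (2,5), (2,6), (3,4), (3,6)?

Step 1: List the neighbors of each left vertex:
  1: 7
  2: 4, 5, 6
  3: 4, 6

Step 2: Greedily match left vertices, then look for augmenting paths:
  Match 1 -- 7
  Match 2 -- 4
  Match 3 -- 6
  No augmenting path remains.

Step 3: Verify this is maximum:
  Matching size 3 = min(|L|, |R|) = min(3, 4), which is an upper bound, so this matching is maximum.

Maximum matching: {(1,7), (2,4), (3,6)}
Size: 3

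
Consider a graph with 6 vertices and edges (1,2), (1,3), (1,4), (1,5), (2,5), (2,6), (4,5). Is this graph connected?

Step 1: Build adjacency list from edges:
  1: 2, 3, 4, 5
  2: 1, 5, 6
  3: 1
  4: 1, 5
  5: 1, 2, 4
  6: 2

Step 2: Run BFS/DFS from vertex 1:
  Visited: {1, 2, 3, 4, 5, 6}
  Reached 6 of 6 vertices

Step 3: All 6 vertices reached from vertex 1, so the graph is connected.
Answer: Yes, the graph is connected.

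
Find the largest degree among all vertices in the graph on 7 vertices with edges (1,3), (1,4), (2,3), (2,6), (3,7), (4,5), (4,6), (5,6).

Step 1: Count edges incident to each vertex:
  deg(1) = 2 (neighbors: 3, 4)
  deg(2) = 2 (neighbors: 3, 6)
  deg(3) = 3 (neighbors: 1, 2, 7)
  deg(4) = 3 (neighbors: 1, 5, 6)
  deg(5) = 2 (neighbors: 4, 6)
  deg(6) = 3 (neighbors: 2, 4, 5)
  deg(7) = 1 (neighbors: 3)

Step 2: Find maximum:
  max(2, 2, 3, 3, 2, 3, 1) = 3 (vertex 3)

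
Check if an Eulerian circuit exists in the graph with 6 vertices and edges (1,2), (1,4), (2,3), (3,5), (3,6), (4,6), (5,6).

Step 1: Find the degree of each vertex:
  deg(1) = 2
  deg(2) = 2
  deg(3) = 3
  deg(4) = 2
  deg(5) = 2
  deg(6) = 3

Step 2: Count vertices with odd degree:
  Odd-degree vertices: 3, 6 (2 total)

Step 3: Apply Euler's theorem:
  - Eulerian circuit exists iff graph is connected and all vertices have even degree
  - Eulerian path exists iff graph is connected and has 0 or 2 odd-degree vertices

Graph is connected with exactly 2 odd-degree vertices (3, 6).
Eulerian path exists (starting and ending at the odd-degree vertices), but no Eulerian circuit.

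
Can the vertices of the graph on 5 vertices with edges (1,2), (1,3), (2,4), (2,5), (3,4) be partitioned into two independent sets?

Step 1: Attempt 2-coloring using BFS:
  Start at vertex 1, assign color 0
  Color vertex 2 with color 1 (neighbor of 1)
  Color vertex 3 with color 1 (neighbor of 1)
  Color vertex 4 with color 0 (neighbor of 2)
  Color vertex 5 with color 0 (neighbor of 2)

Step 2: 2-coloring succeeded. No conflicts found.
  Set A (color 0): {1, 4, 5}
  Set B (color 1): {2, 3}

The graph is bipartite with partition {1, 4, 5}, {2, 3}.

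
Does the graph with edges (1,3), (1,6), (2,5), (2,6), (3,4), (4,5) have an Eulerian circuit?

Step 1: Find the degree of each vertex:
  deg(1) = 2
  deg(2) = 2
  deg(3) = 2
  deg(4) = 2
  deg(5) = 2
  deg(6) = 2

Step 2: Count vertices with odd degree:
  All vertices have even degree (0 odd-degree vertices)

Step 3: Apply Euler's theorem:
  - Eulerian circuit exists iff graph is connected and all vertices have even degree
  - Eulerian path exists iff graph is connected and has 0 or 2 odd-degree vertices

Graph is connected with 0 odd-degree vertices.
Both Eulerian circuit and Eulerian path exist.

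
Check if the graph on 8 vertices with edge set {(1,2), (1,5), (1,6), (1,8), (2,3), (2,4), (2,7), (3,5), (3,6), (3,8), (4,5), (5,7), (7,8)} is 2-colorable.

Step 1: Attempt 2-coloring using BFS:
  Start at vertex 1, assign color 0
  Color vertex 2 with color 1 (neighbor of 1)
  Color vertex 5 with color 1 (neighbor of 1)
  Color vertex 6 with color 1 (neighbor of 1)
  Color vertex 8 with color 1 (neighbor of 1)
  Color vertex 3 with color 0 (neighbor of 2)
  Color vertex 4 with color 0 (neighbor of 2)
  Color vertex 7 with color 0 (neighbor of 2)

Step 2: 2-coloring succeeded. No conflicts found.
  Set A (color 0): {1, 3, 4, 7}
  Set B (color 1): {2, 5, 6, 8}

The graph is bipartite with partition {1, 3, 4, 7}, {2, 5, 6, 8}.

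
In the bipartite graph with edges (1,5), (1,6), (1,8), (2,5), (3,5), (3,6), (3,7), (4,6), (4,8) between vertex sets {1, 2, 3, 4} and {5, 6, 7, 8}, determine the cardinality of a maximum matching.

Step 1: List the neighbors of each left vertex:
  1: 5, 6, 8
  2: 5
  3: 5, 6, 7
  4: 6, 8

Step 2: Greedily match left vertices, then look for augmenting paths:
  Match 1 -- 6
  Match 2 -- 5
  Match 3 -- 7
  Match 4 -- 8
  No augmenting path remains.

Step 3: Verify this is maximum:
  Matching size 4 = min(|L|, |R|) = min(4, 4), which is an upper bound, so this matching is maximum.

Maximum matching: {(1,6), (2,5), (3,7), (4,8)}
Size: 4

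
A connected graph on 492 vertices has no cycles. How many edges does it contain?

A tree on n vertices always has exactly n - 1 edges.
For n = 492: edges = 492 - 1 = 491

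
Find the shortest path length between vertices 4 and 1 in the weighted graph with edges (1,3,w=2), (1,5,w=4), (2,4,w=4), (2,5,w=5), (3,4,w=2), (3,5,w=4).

Step 1: Build adjacency list with weights:
  1: 3(w=2), 5(w=4)
  2: 4(w=4), 5(w=5)
  3: 1(w=2), 4(w=2), 5(w=4)
  4: 2(w=4), 3(w=2)
  5: 1(w=4), 2(w=5), 3(w=4)

Step 2: Apply Dijkstra's algorithm from vertex 4:
  Visit vertex 4 (distance=0)
    Update dist[2] = 4
    Update dist[3] = 2
  Visit vertex 3 (distance=2)
    Update dist[1] = 4
    Update dist[5] = 6
  Visit vertex 1 (distance=4)

Step 3: Shortest path: 4 -> 3 -> 1
Total weight: 2 + 2 = 4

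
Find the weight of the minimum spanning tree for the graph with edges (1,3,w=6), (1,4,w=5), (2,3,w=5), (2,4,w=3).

Apply Kruskal's algorithm (sort edges by weight, add if no cycle):

Sorted edges by weight:
  (2,4) w=3
  (1,4) w=5
  (2,3) w=5
  (1,3) w=6

Add edge (2,4) w=3 -- no cycle. Running total: 3
Add edge (1,4) w=5 -- no cycle. Running total: 8
Add edge (2,3) w=5 -- no cycle. Running total: 13

MST edges: (2,4,w=3), (1,4,w=5), (2,3,w=5)
Total MST weight: 3 + 5 + 5 = 13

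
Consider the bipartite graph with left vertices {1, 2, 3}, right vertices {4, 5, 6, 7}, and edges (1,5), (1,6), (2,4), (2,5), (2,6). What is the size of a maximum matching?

Step 1: List the neighbors of each left vertex:
  1: 5, 6
  2: 4, 5, 6
  3: (none)

Step 2: Greedily match left vertices, then look for augmenting paths:
  Match 1 -- 5
  Match 2 -- 4
  No augmenting path remains.

Step 3: Verify this is maximum:
  Matching has size 2. The vertex set {1, 2} covers every edge and has size 2; any matching has at most one edge per cover vertex, so 2 is maximum (König's theorem).

Maximum matching: {(1,5), (2,4)}
Size: 2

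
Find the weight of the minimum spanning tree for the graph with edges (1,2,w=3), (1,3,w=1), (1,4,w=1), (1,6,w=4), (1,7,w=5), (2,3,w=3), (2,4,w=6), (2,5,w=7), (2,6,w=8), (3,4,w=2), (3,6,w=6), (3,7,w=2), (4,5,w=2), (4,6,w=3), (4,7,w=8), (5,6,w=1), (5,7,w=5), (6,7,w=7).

Apply Kruskal's algorithm (sort edges by weight, add if no cycle):

Sorted edges by weight:
  (1,3) w=1
  (1,4) w=1
  (5,6) w=1
  (3,4) w=2
  (3,7) w=2
  (4,5) w=2
  (1,2) w=3
  (2,3) w=3
  (4,6) w=3
  (1,6) w=4
  (1,7) w=5
  (5,7) w=5
  (2,4) w=6
  (3,6) w=6
  (2,5) w=7
  (6,7) w=7
  (2,6) w=8
  (4,7) w=8

Add edge (1,3) w=1 -- no cycle. Running total: 1
Add edge (1,4) w=1 -- no cycle. Running total: 2
Add edge (5,6) w=1 -- no cycle. Running total: 3
Skip edge (3,4) w=2 -- would create cycle
Add edge (3,7) w=2 -- no cycle. Running total: 5
Add edge (4,5) w=2 -- no cycle. Running total: 7
Add edge (1,2) w=3 -- no cycle. Running total: 10

MST edges: (1,3,w=1), (1,4,w=1), (5,6,w=1), (3,7,w=2), (4,5,w=2), (1,2,w=3)
Total MST weight: 1 + 1 + 1 + 2 + 2 + 3 = 10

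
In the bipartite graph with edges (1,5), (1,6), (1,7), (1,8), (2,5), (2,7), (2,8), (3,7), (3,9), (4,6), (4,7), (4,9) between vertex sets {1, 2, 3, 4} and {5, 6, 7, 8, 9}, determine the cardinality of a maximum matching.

Step 1: List the neighbors of each left vertex:
  1: 5, 6, 7, 8
  2: 5, 7, 8
  3: 7, 9
  4: 6, 7, 9

Step 2: Greedily match left vertices, then look for augmenting paths:
  Match 1 -- 5
  Match 2 -- 7
  Match 3 -- 9
  Match 4 -- 6
  No augmenting path remains.

Step 3: Verify this is maximum:
  Matching size 4 = min(|L|, |R|) = min(4, 5), which is an upper bound, so this matching is maximum.

Maximum matching: {(1,5), (2,7), (3,9), (4,6)}
Size: 4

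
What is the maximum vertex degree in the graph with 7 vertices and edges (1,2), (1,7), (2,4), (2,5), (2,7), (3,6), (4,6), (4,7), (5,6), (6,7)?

Step 1: Count edges incident to each vertex:
  deg(1) = 2 (neighbors: 2, 7)
  deg(2) = 4 (neighbors: 1, 4, 5, 7)
  deg(3) = 1 (neighbors: 6)
  deg(4) = 3 (neighbors: 2, 6, 7)
  deg(5) = 2 (neighbors: 2, 6)
  deg(6) = 4 (neighbors: 3, 4, 5, 7)
  deg(7) = 4 (neighbors: 1, 2, 4, 6)

Step 2: Find maximum:
  max(2, 4, 1, 3, 2, 4, 4) = 4 (vertex 2)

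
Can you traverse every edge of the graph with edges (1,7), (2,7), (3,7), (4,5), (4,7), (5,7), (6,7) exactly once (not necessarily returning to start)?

Step 1: Find the degree of each vertex:
  deg(1) = 1
  deg(2) = 1
  deg(3) = 1
  deg(4) = 2
  deg(5) = 2
  deg(6) = 1
  deg(7) = 6

Step 2: Count vertices with odd degree:
  Odd-degree vertices: 1, 2, 3, 6 (4 total)

Step 3: Apply Euler's theorem:
  - Eulerian circuit exists iff graph is connected and all vertices have even degree
  - Eulerian path exists iff graph is connected and has 0 or 2 odd-degree vertices

Graph has 4 odd-degree vertices (need 0 or 2).
Neither Eulerian path nor Eulerian circuit exists.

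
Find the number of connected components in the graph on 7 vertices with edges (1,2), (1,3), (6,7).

Step 1: Build adjacency list from edges:
  1: 2, 3
  2: 1
  3: 1
  4: (none)
  5: (none)
  6: 7
  7: 6

Step 2: Run BFS/DFS from vertex 1:
  Visited: {1, 2, 3}
  Reached 3 of 7 vertices

Step 3: Only 3 of 7 vertices reached. Graph is disconnected.
Connected components: {1, 2, 3}, {4}, {5}, {6, 7}
Number of connected components: 4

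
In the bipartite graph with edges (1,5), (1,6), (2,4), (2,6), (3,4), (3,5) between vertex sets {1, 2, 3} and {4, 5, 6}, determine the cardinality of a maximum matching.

Step 1: List the neighbors of each left vertex:
  1: 5, 6
  2: 4, 6
  3: 4, 5

Step 2: Greedily match left vertices, then look for augmenting paths:
  Match 1 -- 5
  Match 2 -- 6
  Match 3 -- 4
  No augmenting path remains.

Step 3: Verify this is maximum:
  Matching size 3 = min(|L|, |R|) = min(3, 3), which is an upper bound, so this matching is maximum.

Maximum matching: {(1,5), (2,6), (3,4)}
Size: 3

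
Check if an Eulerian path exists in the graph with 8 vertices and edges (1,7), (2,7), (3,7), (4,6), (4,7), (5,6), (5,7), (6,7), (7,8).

Step 1: Find the degree of each vertex:
  deg(1) = 1
  deg(2) = 1
  deg(3) = 1
  deg(4) = 2
  deg(5) = 2
  deg(6) = 3
  deg(7) = 7
  deg(8) = 1

Step 2: Count vertices with odd degree:
  Odd-degree vertices: 1, 2, 3, 6, 7, 8 (6 total)

Step 3: Apply Euler's theorem:
  - Eulerian circuit exists iff graph is connected and all vertices have even degree
  - Eulerian path exists iff graph is connected and has 0 or 2 odd-degree vertices

Graph has 6 odd-degree vertices (need 0 or 2).
Neither Eulerian path nor Eulerian circuit exists.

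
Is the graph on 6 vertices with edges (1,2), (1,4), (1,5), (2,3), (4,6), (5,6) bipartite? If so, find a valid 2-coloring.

Step 1: Attempt 2-coloring using BFS:
  Start at vertex 1, assign color 0
  Color vertex 2 with color 1 (neighbor of 1)
  Color vertex 4 with color 1 (neighbor of 1)
  Color vertex 5 with color 1 (neighbor of 1)
  Color vertex 3 with color 0 (neighbor of 2)
  Color vertex 6 with color 0 (neighbor of 4)

Step 2: 2-coloring succeeded. No conflicts found.
  Set A (color 0): {1, 3, 6}
  Set B (color 1): {2, 4, 5}

The graph is bipartite with partition {1, 3, 6}, {2, 4, 5}.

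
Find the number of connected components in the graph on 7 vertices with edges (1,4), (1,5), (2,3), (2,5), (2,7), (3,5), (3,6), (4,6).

Step 1: Build adjacency list from edges:
  1: 4, 5
  2: 3, 5, 7
  3: 2, 5, 6
  4: 1, 6
  5: 1, 2, 3
  6: 3, 4
  7: 2

Step 2: Run BFS/DFS from vertex 1:
  Visited: {1, 4, 5, 6, 2, 3, 7}
  Reached 7 of 7 vertices

Step 3: All 7 vertices reached from vertex 1, so the graph is connected.
Number of connected components: 1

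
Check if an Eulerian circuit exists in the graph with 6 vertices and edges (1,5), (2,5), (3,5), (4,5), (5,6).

Step 1: Find the degree of each vertex:
  deg(1) = 1
  deg(2) = 1
  deg(3) = 1
  deg(4) = 1
  deg(5) = 5
  deg(6) = 1

Step 2: Count vertices with odd degree:
  Odd-degree vertices: 1, 2, 3, 4, 5, 6 (6 total)

Step 3: Apply Euler's theorem:
  - Eulerian circuit exists iff graph is connected and all vertices have even degree
  - Eulerian path exists iff graph is connected and has 0 or 2 odd-degree vertices

Graph has 6 odd-degree vertices (need 0 or 2).
Neither Eulerian path nor Eulerian circuit exists.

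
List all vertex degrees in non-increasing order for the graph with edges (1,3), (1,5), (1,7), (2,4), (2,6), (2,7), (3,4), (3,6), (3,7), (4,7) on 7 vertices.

Step 1: Count edges incident to each vertex:
  deg(1) = 3 (neighbors: 3, 5, 7)
  deg(2) = 3 (neighbors: 4, 6, 7)
  deg(3) = 4 (neighbors: 1, 4, 6, 7)
  deg(4) = 3 (neighbors: 2, 3, 7)
  deg(5) = 1 (neighbors: 1)
  deg(6) = 2 (neighbors: 2, 3)
  deg(7) = 4 (neighbors: 1, 2, 3, 4)

Step 2: Sort degrees in non-increasing order:
  Degrees: [3, 3, 4, 3, 1, 2, 4] -> sorted: [4, 4, 3, 3, 3, 2, 1]

Degree sequence: [4, 4, 3, 3, 3, 2, 1]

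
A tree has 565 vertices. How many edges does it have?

A tree on n vertices always has exactly n - 1 edges.
For n = 565: edges = 565 - 1 = 564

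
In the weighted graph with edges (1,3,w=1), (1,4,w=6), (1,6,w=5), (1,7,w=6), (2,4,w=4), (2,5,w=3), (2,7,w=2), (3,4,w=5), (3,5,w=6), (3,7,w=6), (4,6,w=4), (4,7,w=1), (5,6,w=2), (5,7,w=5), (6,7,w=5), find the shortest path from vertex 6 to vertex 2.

Step 1: Build adjacency list with weights:
  1: 3(w=1), 4(w=6), 6(w=5), 7(w=6)
  2: 4(w=4), 5(w=3), 7(w=2)
  3: 1(w=1), 4(w=5), 5(w=6), 7(w=6)
  4: 1(w=6), 2(w=4), 3(w=5), 6(w=4), 7(w=1)
  5: 2(w=3), 3(w=6), 6(w=2), 7(w=5)
  6: 1(w=5), 4(w=4), 5(w=2), 7(w=5)
  7: 1(w=6), 2(w=2), 3(w=6), 4(w=1), 5(w=5), 6(w=5)

Step 2: Apply Dijkstra's algorithm from vertex 6:
  Visit vertex 6 (distance=0)
    Update dist[1] = 5
    Update dist[4] = 4
    Update dist[5] = 2
    Update dist[7] = 5
  Visit vertex 5 (distance=2)
    Update dist[2] = 5
    Update dist[3] = 8
  Visit vertex 4 (distance=4)
  Visit vertex 1 (distance=5)
    Update dist[3] = 6
  Visit vertex 2 (distance=5)

Step 3: Shortest path: 6 -> 5 -> 2
Total weight: 2 + 3 = 5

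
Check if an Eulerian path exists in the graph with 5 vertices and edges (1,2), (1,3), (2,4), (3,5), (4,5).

Step 1: Find the degree of each vertex:
  deg(1) = 2
  deg(2) = 2
  deg(3) = 2
  deg(4) = 2
  deg(5) = 2

Step 2: Count vertices with odd degree:
  All vertices have even degree (0 odd-degree vertices)

Step 3: Apply Euler's theorem:
  - Eulerian circuit exists iff graph is connected and all vertices have even degree
  - Eulerian path exists iff graph is connected and has 0 or 2 odd-degree vertices

Graph is connected with 0 odd-degree vertices.
Both Eulerian circuit and Eulerian path exist.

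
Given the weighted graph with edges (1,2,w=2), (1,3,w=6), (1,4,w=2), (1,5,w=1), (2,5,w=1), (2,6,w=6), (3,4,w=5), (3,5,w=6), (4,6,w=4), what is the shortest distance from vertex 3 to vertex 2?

Step 1: Build adjacency list with weights:
  1: 2(w=2), 3(w=6), 4(w=2), 5(w=1)
  2: 1(w=2), 5(w=1), 6(w=6)
  3: 1(w=6), 4(w=5), 5(w=6)
  4: 1(w=2), 3(w=5), 6(w=4)
  5: 1(w=1), 2(w=1), 3(w=6)
  6: 2(w=6), 4(w=4)

Step 2: Apply Dijkstra's algorithm from vertex 3:
  Visit vertex 3 (distance=0)
    Update dist[1] = 6
    Update dist[4] = 5
    Update dist[5] = 6
  Visit vertex 4 (distance=5)
    Update dist[6] = 9
  Visit vertex 1 (distance=6)
    Update dist[2] = 8
  Visit vertex 5 (distance=6)
    Update dist[2] = 7
  Visit vertex 2 (distance=7)

Step 3: Shortest path: 3 -> 5 -> 2
Total weight: 6 + 1 = 7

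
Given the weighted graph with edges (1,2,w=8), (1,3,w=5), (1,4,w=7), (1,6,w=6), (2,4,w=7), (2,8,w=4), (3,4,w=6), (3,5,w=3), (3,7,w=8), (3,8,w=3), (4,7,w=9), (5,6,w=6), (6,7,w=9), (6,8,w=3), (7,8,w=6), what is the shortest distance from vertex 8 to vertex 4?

Step 1: Build adjacency list with weights:
  1: 2(w=8), 3(w=5), 4(w=7), 6(w=6)
  2: 1(w=8), 4(w=7), 8(w=4)
  3: 1(w=5), 4(w=6), 5(w=3), 7(w=8), 8(w=3)
  4: 1(w=7), 2(w=7), 3(w=6), 7(w=9)
  5: 3(w=3), 6(w=6)
  6: 1(w=6), 5(w=6), 7(w=9), 8(w=3)
  7: 3(w=8), 4(w=9), 6(w=9), 8(w=6)
  8: 2(w=4), 3(w=3), 6(w=3), 7(w=6)

Step 2: Apply Dijkstra's algorithm from vertex 8:
  Visit vertex 8 (distance=0)
    Update dist[2] = 4
    Update dist[3] = 3
    Update dist[6] = 3
    Update dist[7] = 6
  Visit vertex 3 (distance=3)
    Update dist[1] = 8
    Update dist[4] = 9
    Update dist[5] = 6
  Visit vertex 6 (distance=3)
  Visit vertex 2 (distance=4)
  Visit vertex 5 (distance=6)
  Visit vertex 7 (distance=6)
  Visit vertex 1 (distance=8)
  Visit vertex 4 (distance=9)

Step 3: Shortest path: 8 -> 3 -> 4
Total weight: 3 + 6 = 9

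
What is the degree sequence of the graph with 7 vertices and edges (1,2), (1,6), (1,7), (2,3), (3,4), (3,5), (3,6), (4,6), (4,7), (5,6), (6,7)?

Step 1: Count edges incident to each vertex:
  deg(1) = 3 (neighbors: 2, 6, 7)
  deg(2) = 2 (neighbors: 1, 3)
  deg(3) = 4 (neighbors: 2, 4, 5, 6)
  deg(4) = 3 (neighbors: 3, 6, 7)
  deg(5) = 2 (neighbors: 3, 6)
  deg(6) = 5 (neighbors: 1, 3, 4, 5, 7)
  deg(7) = 3 (neighbors: 1, 4, 6)

Step 2: Sort degrees in non-increasing order:
  Degrees: [3, 2, 4, 3, 2, 5, 3] -> sorted: [5, 4, 3, 3, 3, 2, 2]

Degree sequence: [5, 4, 3, 3, 3, 2, 2]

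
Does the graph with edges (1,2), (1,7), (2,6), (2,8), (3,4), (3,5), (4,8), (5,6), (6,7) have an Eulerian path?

Step 1: Find the degree of each vertex:
  deg(1) = 2
  deg(2) = 3
  deg(3) = 2
  deg(4) = 2
  deg(5) = 2
  deg(6) = 3
  deg(7) = 2
  deg(8) = 2

Step 2: Count vertices with odd degree:
  Odd-degree vertices: 2, 6 (2 total)

Step 3: Apply Euler's theorem:
  - Eulerian circuit exists iff graph is connected and all vertices have even degree
  - Eulerian path exists iff graph is connected and has 0 or 2 odd-degree vertices

Graph is connected with exactly 2 odd-degree vertices (2, 6).
Eulerian path exists (starting and ending at the odd-degree vertices), but no Eulerian circuit.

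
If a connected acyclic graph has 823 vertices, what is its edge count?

A tree on n vertices always has exactly n - 1 edges.
For n = 823: edges = 823 - 1 = 822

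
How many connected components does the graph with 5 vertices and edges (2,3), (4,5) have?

Step 1: Build adjacency list from edges:
  1: (none)
  2: 3
  3: 2
  4: 5
  5: 4

Step 2: Run BFS/DFS from vertex 1:
  Visited: {1}
  Reached 1 of 5 vertices

Step 3: Only 1 of 5 vertices reached. Graph is disconnected.
Connected components: {1}, {2, 3}, {4, 5}
Number of connected components: 3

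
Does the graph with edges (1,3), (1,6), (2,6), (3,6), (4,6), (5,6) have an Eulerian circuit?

Step 1: Find the degree of each vertex:
  deg(1) = 2
  deg(2) = 1
  deg(3) = 2
  deg(4) = 1
  deg(5) = 1
  deg(6) = 5

Step 2: Count vertices with odd degree:
  Odd-degree vertices: 2, 4, 5, 6 (4 total)

Step 3: Apply Euler's theorem:
  - Eulerian circuit exists iff graph is connected and all vertices have even degree
  - Eulerian path exists iff graph is connected and has 0 or 2 odd-degree vertices

Graph has 4 odd-degree vertices (need 0 or 2).
Neither Eulerian path nor Eulerian circuit exists.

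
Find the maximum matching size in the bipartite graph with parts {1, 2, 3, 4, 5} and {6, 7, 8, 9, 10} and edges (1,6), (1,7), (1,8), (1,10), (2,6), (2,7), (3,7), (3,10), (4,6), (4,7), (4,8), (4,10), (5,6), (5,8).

Step 1: List the neighbors of each left vertex:
  1: 6, 7, 8, 10
  2: 6, 7
  3: 7, 10
  4: 6, 7, 8, 10
  5: 6, 8

Step 2: Greedily match left vertices, then look for augmenting paths:
  Match 1 -- 6
  Match 2 -- 7
  Match 3 -- 10
  Match 4 -- 8
  No augmenting path remains.

Step 3: Verify this is maximum:
  Matching has size 4. The vertex set {6, 7, 8, 10} covers every edge and has size 4; any matching has at most one edge per cover vertex, so 4 is maximum (König's theorem).

Maximum matching: {(1,6), (2,7), (3,10), (4,8)}
Size: 4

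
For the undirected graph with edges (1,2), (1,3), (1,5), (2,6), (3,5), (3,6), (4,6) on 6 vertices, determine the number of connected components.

Step 1: Build adjacency list from edges:
  1: 2, 3, 5
  2: 1, 6
  3: 1, 5, 6
  4: 6
  5: 1, 3
  6: 2, 3, 4

Step 2: Run BFS/DFS from vertex 1:
  Visited: {1, 2, 3, 5, 6, 4}
  Reached 6 of 6 vertices

Step 3: All 6 vertices reached from vertex 1, so the graph is connected.
Number of connected components: 1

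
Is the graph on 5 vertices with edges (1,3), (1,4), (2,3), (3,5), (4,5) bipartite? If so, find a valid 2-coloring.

Step 1: Attempt 2-coloring using BFS:
  Start at vertex 1, assign color 0
  Color vertex 3 with color 1 (neighbor of 1)
  Color vertex 4 with color 1 (neighbor of 1)
  Color vertex 2 with color 0 (neighbor of 3)
  Color vertex 5 with color 0 (neighbor of 3)

Step 2: 2-coloring succeeded. No conflicts found.
  Set A (color 0): {1, 2, 5}
  Set B (color 1): {3, 4}

The graph is bipartite with partition {1, 2, 5}, {3, 4}.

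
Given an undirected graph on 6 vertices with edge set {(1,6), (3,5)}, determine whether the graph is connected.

Step 1: Build adjacency list from edges:
  1: 6
  2: (none)
  3: 5
  4: (none)
  5: 3
  6: 1

Step 2: Run BFS/DFS from vertex 1:
  Visited: {1, 6}
  Reached 2 of 6 vertices

Step 3: Only 2 of 6 vertices reached. Graph is disconnected.
Connected components: {1, 6}, {2}, {3, 5}, {4}
Answer: No, the graph is not connected (4 components).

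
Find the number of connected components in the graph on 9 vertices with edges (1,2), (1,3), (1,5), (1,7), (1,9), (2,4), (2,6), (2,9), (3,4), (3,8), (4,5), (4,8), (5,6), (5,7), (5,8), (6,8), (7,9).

Step 1: Build adjacency list from edges:
  1: 2, 3, 5, 7, 9
  2: 1, 4, 6, 9
  3: 1, 4, 8
  4: 2, 3, 5, 8
  5: 1, 4, 6, 7, 8
  6: 2, 5, 8
  7: 1, 5, 9
  8: 3, 4, 5, 6
  9: 1, 2, 7

Step 2: Run BFS/DFS from vertex 1:
  Visited: {1, 2, 3, 5, 7, 9, 4, 6, 8}
  Reached 9 of 9 vertices

Step 3: All 9 vertices reached from vertex 1, so the graph is connected.
Number of connected components: 1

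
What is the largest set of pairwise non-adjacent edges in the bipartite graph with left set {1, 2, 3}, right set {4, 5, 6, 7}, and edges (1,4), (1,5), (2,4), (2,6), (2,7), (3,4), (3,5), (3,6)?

Step 1: List the neighbors of each left vertex:
  1: 4, 5
  2: 4, 6, 7
  3: 4, 5, 6

Step 2: Greedily match left vertices, then look for augmenting paths:
  Match 1 -- 4
  Match 2 -- 6
  Match 3 -- 5
  No augmenting path remains.

Step 3: Verify this is maximum:
  Matching size 3 = min(|L|, |R|) = min(3, 4), which is an upper bound, so this matching is maximum.

Maximum matching: {(1,4), (2,6), (3,5)}
Size: 3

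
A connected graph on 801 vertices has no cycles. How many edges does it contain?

A tree on n vertices always has exactly n - 1 edges.
For n = 801: edges = 801 - 1 = 800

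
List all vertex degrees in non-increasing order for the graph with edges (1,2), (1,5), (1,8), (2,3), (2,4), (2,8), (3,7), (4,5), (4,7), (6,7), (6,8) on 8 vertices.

Step 1: Count edges incident to each vertex:
  deg(1) = 3 (neighbors: 2, 5, 8)
  deg(2) = 4 (neighbors: 1, 3, 4, 8)
  deg(3) = 2 (neighbors: 2, 7)
  deg(4) = 3 (neighbors: 2, 5, 7)
  deg(5) = 2 (neighbors: 1, 4)
  deg(6) = 2 (neighbors: 7, 8)
  deg(7) = 3 (neighbors: 3, 4, 6)
  deg(8) = 3 (neighbors: 1, 2, 6)

Step 2: Sort degrees in non-increasing order:
  Degrees: [3, 4, 2, 3, 2, 2, 3, 3] -> sorted: [4, 3, 3, 3, 3, 2, 2, 2]

Degree sequence: [4, 3, 3, 3, 3, 2, 2, 2]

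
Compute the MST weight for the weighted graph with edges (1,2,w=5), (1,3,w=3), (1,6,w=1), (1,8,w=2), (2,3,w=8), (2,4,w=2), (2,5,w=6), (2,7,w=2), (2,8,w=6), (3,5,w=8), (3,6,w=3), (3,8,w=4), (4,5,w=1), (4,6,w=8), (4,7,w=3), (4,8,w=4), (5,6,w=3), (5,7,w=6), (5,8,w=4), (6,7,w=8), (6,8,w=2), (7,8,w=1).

Apply Kruskal's algorithm (sort edges by weight, add if no cycle):

Sorted edges by weight:
  (1,6) w=1
  (4,5) w=1
  (7,8) w=1
  (1,8) w=2
  (2,4) w=2
  (2,7) w=2
  (6,8) w=2
  (1,3) w=3
  (3,6) w=3
  (4,7) w=3
  (5,6) w=3
  (3,8) w=4
  (4,8) w=4
  (5,8) w=4
  (1,2) w=5
  (2,8) w=6
  (2,5) w=6
  (5,7) w=6
  (2,3) w=8
  (3,5) w=8
  (4,6) w=8
  (6,7) w=8

Add edge (1,6) w=1 -- no cycle. Running total: 1
Add edge (4,5) w=1 -- no cycle. Running total: 2
Add edge (7,8) w=1 -- no cycle. Running total: 3
Add edge (1,8) w=2 -- no cycle. Running total: 5
Add edge (2,4) w=2 -- no cycle. Running total: 7
Add edge (2,7) w=2 -- no cycle. Running total: 9
Skip edge (6,8) w=2 -- would create cycle
Add edge (1,3) w=3 -- no cycle. Running total: 12

MST edges: (1,6,w=1), (4,5,w=1), (7,8,w=1), (1,8,w=2), (2,4,w=2), (2,7,w=2), (1,3,w=3)
Total MST weight: 1 + 1 + 1 + 2 + 2 + 2 + 3 = 12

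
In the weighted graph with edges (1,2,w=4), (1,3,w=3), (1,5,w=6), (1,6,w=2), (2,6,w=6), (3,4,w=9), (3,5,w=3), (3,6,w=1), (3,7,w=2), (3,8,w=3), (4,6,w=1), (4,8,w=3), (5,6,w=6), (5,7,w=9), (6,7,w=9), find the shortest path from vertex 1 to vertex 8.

Step 1: Build adjacency list with weights:
  1: 2(w=4), 3(w=3), 5(w=6), 6(w=2)
  2: 1(w=4), 6(w=6)
  3: 1(w=3), 4(w=9), 5(w=3), 6(w=1), 7(w=2), 8(w=3)
  4: 3(w=9), 6(w=1), 8(w=3)
  5: 1(w=6), 3(w=3), 6(w=6), 7(w=9)
  6: 1(w=2), 2(w=6), 3(w=1), 4(w=1), 5(w=6), 7(w=9)
  7: 3(w=2), 5(w=9), 6(w=9)
  8: 3(w=3), 4(w=3)

Step 2: Apply Dijkstra's algorithm from vertex 1:
  Visit vertex 1 (distance=0)
    Update dist[2] = 4
    Update dist[3] = 3
    Update dist[5] = 6
    Update dist[6] = 2
  Visit vertex 6 (distance=2)
    Update dist[4] = 3
    Update dist[7] = 11
  Visit vertex 3 (distance=3)
    Update dist[7] = 5
    Update dist[8] = 6
  Visit vertex 4 (distance=3)
  Visit vertex 2 (distance=4)
  Visit vertex 7 (distance=5)
  Visit vertex 5 (distance=6)
  Visit vertex 8 (distance=6)

Step 3: Shortest path: 1 -> 3 -> 8
Total weight: 3 + 3 = 6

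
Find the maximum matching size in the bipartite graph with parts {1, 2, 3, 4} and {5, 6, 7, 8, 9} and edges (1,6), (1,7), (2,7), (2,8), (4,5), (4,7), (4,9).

Step 1: List the neighbors of each left vertex:
  1: 6, 7
  2: 7, 8
  3: (none)
  4: 5, 7, 9

Step 2: Greedily match left vertices, then look for augmenting paths:
  Match 1 -- 6
  Match 2 -- 7
  Match 4 -- 5
  No augmenting path remains.

Step 3: Verify this is maximum:
  Matching has size 3. The vertex set {1, 2, 4} covers every edge and has size 3; any matching has at most one edge per cover vertex, so 3 is maximum (König's theorem).

Maximum matching: {(1,6), (2,7), (4,5)}
Size: 3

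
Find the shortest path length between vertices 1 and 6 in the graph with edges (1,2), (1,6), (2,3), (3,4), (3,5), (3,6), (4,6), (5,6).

Step 1: Build adjacency list:
  1: 2, 6
  2: 1, 3
  3: 2, 4, 5, 6
  4: 3, 6
  5: 3, 6
  6: 1, 3, 4, 5

Step 2: BFS from vertex 1 to find shortest path to 6:
  vertex 2 reached at distance 1
  vertex 6 reached at distance 1

Step 3: Shortest path: 1 -> 6
Path length: 1 edge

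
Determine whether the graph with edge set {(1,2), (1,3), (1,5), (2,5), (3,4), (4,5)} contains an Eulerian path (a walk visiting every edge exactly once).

Step 1: Find the degree of each vertex:
  deg(1) = 3
  deg(2) = 2
  deg(3) = 2
  deg(4) = 2
  deg(5) = 3

Step 2: Count vertices with odd degree:
  Odd-degree vertices: 1, 5 (2 total)

Step 3: Apply Euler's theorem:
  - Eulerian circuit exists iff graph is connected and all vertices have even degree
  - Eulerian path exists iff graph is connected and has 0 or 2 odd-degree vertices

Graph is connected with exactly 2 odd-degree vertices (1, 5).
Eulerian path exists (starting and ending at the odd-degree vertices), but no Eulerian circuit.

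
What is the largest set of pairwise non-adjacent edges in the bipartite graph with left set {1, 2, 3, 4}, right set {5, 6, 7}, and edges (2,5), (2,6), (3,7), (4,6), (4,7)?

Step 1: List the neighbors of each left vertex:
  1: (none)
  2: 5, 6
  3: 7
  4: 6, 7

Step 2: Greedily match left vertices, then look for augmenting paths:
  Match 2 -- 5
  Match 3 -- 7
  Match 4 -- 6
  No augmenting path remains.

Step 3: Verify this is maximum:
  Matching size 3 = min(|L|, |R|) = min(4, 3), which is an upper bound, so this matching is maximum.

Maximum matching: {(2,5), (3,7), (4,6)}
Size: 3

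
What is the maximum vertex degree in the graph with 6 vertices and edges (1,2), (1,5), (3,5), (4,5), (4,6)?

Step 1: Count edges incident to each vertex:
  deg(1) = 2 (neighbors: 2, 5)
  deg(2) = 1 (neighbors: 1)
  deg(3) = 1 (neighbors: 5)
  deg(4) = 2 (neighbors: 5, 6)
  deg(5) = 3 (neighbors: 1, 3, 4)
  deg(6) = 1 (neighbors: 4)

Step 2: Find maximum:
  max(2, 1, 1, 2, 3, 1) = 3 (vertex 5)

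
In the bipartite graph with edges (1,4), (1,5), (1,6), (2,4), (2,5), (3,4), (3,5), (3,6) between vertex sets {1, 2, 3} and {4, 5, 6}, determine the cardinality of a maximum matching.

Step 1: List the neighbors of each left vertex:
  1: 4, 5, 6
  2: 4, 5
  3: 4, 5, 6

Step 2: Greedily match left vertices, then look for augmenting paths:
  Match 1 -- 4
  Match 2 -- 5
  Match 3 -- 6
  No augmenting path remains.

Step 3: Verify this is maximum:
  Matching size 3 = min(|L|, |R|) = min(3, 3), which is an upper bound, so this matching is maximum.

Maximum matching: {(1,4), (2,5), (3,6)}
Size: 3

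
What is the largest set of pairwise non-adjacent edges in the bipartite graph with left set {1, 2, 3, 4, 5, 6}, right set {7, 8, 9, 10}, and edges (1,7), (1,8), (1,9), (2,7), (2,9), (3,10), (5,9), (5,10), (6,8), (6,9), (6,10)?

Step 1: List the neighbors of each left vertex:
  1: 7, 8, 9
  2: 7, 9
  3: 10
  4: (none)
  5: 9, 10
  6: 8, 9, 10

Step 2: Greedily match left vertices, then look for augmenting paths:
  Match 1 -- 7
  Match 2 -- 9
  Match 3 -- 10
  Match 6 -- 8
  No augmenting path remains.

Step 3: Verify this is maximum:
  Matching size 4 = min(|L|, |R|) = min(6, 4), which is an upper bound, so this matching is maximum.

Maximum matching: {(1,7), (2,9), (3,10), (6,8)}
Size: 4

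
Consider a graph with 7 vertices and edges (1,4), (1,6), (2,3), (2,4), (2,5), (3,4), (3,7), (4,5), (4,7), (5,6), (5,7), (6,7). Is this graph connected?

Step 1: Build adjacency list from edges:
  1: 4, 6
  2: 3, 4, 5
  3: 2, 4, 7
  4: 1, 2, 3, 5, 7
  5: 2, 4, 6, 7
  6: 1, 5, 7
  7: 3, 4, 5, 6

Step 2: Run BFS/DFS from vertex 1:
  Visited: {1, 4, 6, 2, 3, 5, 7}
  Reached 7 of 7 vertices

Step 3: All 7 vertices reached from vertex 1, so the graph is connected.
Answer: Yes, the graph is connected.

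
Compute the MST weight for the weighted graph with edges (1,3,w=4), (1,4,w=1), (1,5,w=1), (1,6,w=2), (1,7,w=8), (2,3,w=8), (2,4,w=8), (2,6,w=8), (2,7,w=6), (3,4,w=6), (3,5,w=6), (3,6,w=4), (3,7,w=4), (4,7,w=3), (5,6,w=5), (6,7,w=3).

Apply Kruskal's algorithm (sort edges by weight, add if no cycle):

Sorted edges by weight:
  (1,5) w=1
  (1,4) w=1
  (1,6) w=2
  (4,7) w=3
  (6,7) w=3
  (1,3) w=4
  (3,7) w=4
  (3,6) w=4
  (5,6) w=5
  (2,7) w=6
  (3,4) w=6
  (3,5) w=6
  (1,7) w=8
  (2,3) w=8
  (2,4) w=8
  (2,6) w=8

Add edge (1,5) w=1 -- no cycle. Running total: 1
Add edge (1,4) w=1 -- no cycle. Running total: 2
Add edge (1,6) w=2 -- no cycle. Running total: 4
Add edge (4,7) w=3 -- no cycle. Running total: 7
Skip edge (6,7) w=3 -- would create cycle
Add edge (1,3) w=4 -- no cycle. Running total: 11
Skip edge (3,7) w=4 -- would create cycle
Skip edge (3,6) w=4 -- would create cycle
Skip edge (5,6) w=5 -- would create cycle
Add edge (2,7) w=6 -- no cycle. Running total: 17

MST edges: (1,5,w=1), (1,4,w=1), (1,6,w=2), (4,7,w=3), (1,3,w=4), (2,7,w=6)
Total MST weight: 1 + 1 + 2 + 3 + 4 + 6 = 17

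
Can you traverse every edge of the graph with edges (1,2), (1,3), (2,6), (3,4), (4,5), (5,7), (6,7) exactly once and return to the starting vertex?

Step 1: Find the degree of each vertex:
  deg(1) = 2
  deg(2) = 2
  deg(3) = 2
  deg(4) = 2
  deg(5) = 2
  deg(6) = 2
  deg(7) = 2

Step 2: Count vertices with odd degree:
  All vertices have even degree (0 odd-degree vertices)

Step 3: Apply Euler's theorem:
  - Eulerian circuit exists iff graph is connected and all vertices have even degree
  - Eulerian path exists iff graph is connected and has 0 or 2 odd-degree vertices

Graph is connected with 0 odd-degree vertices.
Both Eulerian circuit and Eulerian path exist.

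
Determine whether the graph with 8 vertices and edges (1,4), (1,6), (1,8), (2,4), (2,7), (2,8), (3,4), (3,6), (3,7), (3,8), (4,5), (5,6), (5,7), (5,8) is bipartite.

Step 1: Attempt 2-coloring using BFS:
  Start at vertex 1, assign color 0
  Color vertex 4 with color 1 (neighbor of 1)
  Color vertex 6 with color 1 (neighbor of 1)
  Color vertex 8 with color 1 (neighbor of 1)
  Color vertex 2 with color 0 (neighbor of 4)
  Color vertex 3 with color 0 (neighbor of 4)
  Color vertex 5 with color 0 (neighbor of 4)
  Color vertex 7 with color 1 (neighbor of 2)

Step 2: 2-coloring succeeded. No conflicts found.
  Set A (color 0): {1, 2, 3, 5}
  Set B (color 1): {4, 6, 7, 8}

The graph is bipartite with partition {1, 2, 3, 5}, {4, 6, 7, 8}.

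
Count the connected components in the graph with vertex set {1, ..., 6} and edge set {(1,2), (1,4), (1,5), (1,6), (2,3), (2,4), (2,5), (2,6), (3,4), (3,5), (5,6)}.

Step 1: Build adjacency list from edges:
  1: 2, 4, 5, 6
  2: 1, 3, 4, 5, 6
  3: 2, 4, 5
  4: 1, 2, 3
  5: 1, 2, 3, 6
  6: 1, 2, 5

Step 2: Run BFS/DFS from vertex 1:
  Visited: {1, 2, 4, 5, 6, 3}
  Reached 6 of 6 vertices

Step 3: All 6 vertices reached from vertex 1, so the graph is connected.
Number of connected components: 1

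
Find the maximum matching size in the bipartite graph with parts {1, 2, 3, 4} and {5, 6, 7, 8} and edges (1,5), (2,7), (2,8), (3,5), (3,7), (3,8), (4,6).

Step 1: List the neighbors of each left vertex:
  1: 5
  2: 7, 8
  3: 5, 7, 8
  4: 6

Step 2: Greedily match left vertices, then look for augmenting paths:
  Match 1 -- 5
  Match 2 -- 7
  Match 3 -- 8
  Match 4 -- 6
  No augmenting path remains.

Step 3: Verify this is maximum:
  Matching size 4 = min(|L|, |R|) = min(4, 4), which is an upper bound, so this matching is maximum.

Maximum matching: {(1,5), (2,7), (3,8), (4,6)}
Size: 4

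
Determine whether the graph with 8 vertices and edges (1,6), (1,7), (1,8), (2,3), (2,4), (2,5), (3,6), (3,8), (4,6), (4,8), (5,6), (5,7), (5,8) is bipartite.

Step 1: Attempt 2-coloring using BFS:
  Start at vertex 1, assign color 0
  Color vertex 6 with color 1 (neighbor of 1)
  Color vertex 7 with color 1 (neighbor of 1)
  Color vertex 8 with color 1 (neighbor of 1)
  Color vertex 3 with color 0 (neighbor of 6)
  Color vertex 4 with color 0 (neighbor of 6)
  Color vertex 5 with color 0 (neighbor of 6)
  Color vertex 2 with color 1 (neighbor of 3)

Step 2: 2-coloring succeeded. No conflicts found.
  Set A (color 0): {1, 3, 4, 5}
  Set B (color 1): {2, 6, 7, 8}

The graph is bipartite with partition {1, 3, 4, 5}, {2, 6, 7, 8}.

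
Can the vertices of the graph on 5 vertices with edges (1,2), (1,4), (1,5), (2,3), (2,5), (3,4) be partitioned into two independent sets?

Step 1: Attempt 2-coloring using BFS:
  Start at vertex 1, assign color 0
  Color vertex 2 with color 1 (neighbor of 1)
  Color vertex 4 with color 1 (neighbor of 1)
  Color vertex 5 with color 1 (neighbor of 1)
  Color vertex 3 with color 0 (neighbor of 2)

Step 2: Conflict found! Vertices 2 and 5 are adjacent but have the same color.
This means the graph contains an odd cycle.

The graph is NOT bipartite.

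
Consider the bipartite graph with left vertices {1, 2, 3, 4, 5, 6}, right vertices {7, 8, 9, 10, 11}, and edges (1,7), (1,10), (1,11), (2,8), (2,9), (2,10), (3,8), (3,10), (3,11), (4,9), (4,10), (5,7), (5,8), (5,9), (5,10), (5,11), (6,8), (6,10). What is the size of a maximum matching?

Step 1: List the neighbors of each left vertex:
  1: 7, 10, 11
  2: 8, 9, 10
  3: 8, 10, 11
  4: 9, 10
  5: 7, 8, 9, 10, 11
  6: 8, 10

Step 2: Greedily match left vertices, then look for augmenting paths:
  Match 1 -- 7
  Match 2 -- 8
  Match 3 -- 10
  Match 4 -- 9
  Match 5 -- 11
  No augmenting path remains.

Step 3: Verify this is maximum:
  Matching size 5 = min(|L|, |R|) = min(6, 5), which is an upper bound, so this matching is maximum.

Maximum matching: {(1,7), (2,8), (3,10), (4,9), (5,11)}
Size: 5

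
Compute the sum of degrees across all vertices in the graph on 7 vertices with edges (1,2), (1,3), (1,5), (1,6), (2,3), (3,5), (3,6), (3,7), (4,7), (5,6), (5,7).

Step 1: Count edges incident to each vertex:
  deg(1) = 4 (neighbors: 2, 3, 5, 6)
  deg(2) = 2 (neighbors: 1, 3)
  deg(3) = 5 (neighbors: 1, 2, 5, 6, 7)
  deg(4) = 1 (neighbors: 7)
  deg(5) = 4 (neighbors: 1, 3, 6, 7)
  deg(6) = 3 (neighbors: 1, 3, 5)
  deg(7) = 3 (neighbors: 3, 4, 5)

Step 2: Sum all degrees:
  4 + 2 + 5 + 1 + 4 + 3 + 3 = 22

Verification: sum of degrees = 2 * |E| = 2 * 11 = 22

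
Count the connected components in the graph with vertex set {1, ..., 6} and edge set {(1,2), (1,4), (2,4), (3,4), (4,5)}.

Step 1: Build adjacency list from edges:
  1: 2, 4
  2: 1, 4
  3: 4
  4: 1, 2, 3, 5
  5: 4
  6: (none)

Step 2: Run BFS/DFS from vertex 1:
  Visited: {1, 2, 4, 3, 5}
  Reached 5 of 6 vertices

Step 3: Only 5 of 6 vertices reached. Graph is disconnected.
Connected components: {1, 2, 3, 4, 5}, {6}
Number of connected components: 2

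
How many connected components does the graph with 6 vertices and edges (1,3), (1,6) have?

Step 1: Build adjacency list from edges:
  1: 3, 6
  2: (none)
  3: 1
  4: (none)
  5: (none)
  6: 1

Step 2: Run BFS/DFS from vertex 1:
  Visited: {1, 3, 6}
  Reached 3 of 6 vertices

Step 3: Only 3 of 6 vertices reached. Graph is disconnected.
Connected components: {1, 3, 6}, {2}, {4}, {5}
Number of connected components: 4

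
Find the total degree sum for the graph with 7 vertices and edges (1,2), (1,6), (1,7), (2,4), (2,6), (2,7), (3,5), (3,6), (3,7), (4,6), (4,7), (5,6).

Step 1: Count edges incident to each vertex:
  deg(1) = 3 (neighbors: 2, 6, 7)
  deg(2) = 4 (neighbors: 1, 4, 6, 7)
  deg(3) = 3 (neighbors: 5, 6, 7)
  deg(4) = 3 (neighbors: 2, 6, 7)
  deg(5) = 2 (neighbors: 3, 6)
  deg(6) = 5 (neighbors: 1, 2, 3, 4, 5)
  deg(7) = 4 (neighbors: 1, 2, 3, 4)

Step 2: Sum all degrees:
  3 + 4 + 3 + 3 + 2 + 5 + 4 = 24

Verification: sum of degrees = 2 * |E| = 2 * 12 = 24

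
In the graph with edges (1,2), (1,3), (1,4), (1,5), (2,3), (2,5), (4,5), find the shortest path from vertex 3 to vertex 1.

Step 1: Build adjacency list:
  1: 2, 3, 4, 5
  2: 1, 3, 5
  3: 1, 2
  4: 1, 5
  5: 1, 2, 4

Step 2: BFS from vertex 3 to find shortest path to 1:
  vertex 1 reached at distance 1

Step 3: Shortest path: 3 -> 1
Path length: 1 edge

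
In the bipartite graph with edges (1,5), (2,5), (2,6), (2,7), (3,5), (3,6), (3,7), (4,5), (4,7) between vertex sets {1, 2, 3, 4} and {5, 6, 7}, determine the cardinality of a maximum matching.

Step 1: List the neighbors of each left vertex:
  1: 5
  2: 5, 6, 7
  3: 5, 6, 7
  4: 5, 7

Step 2: Greedily match left vertices, then look for augmenting paths:
  Match 1 -- 5
  Match 2 -- 6
  Match 3 -- 7
  No augmenting path remains.

Step 3: Verify this is maximum:
  Matching size 3 = min(|L|, |R|) = min(4, 3), which is an upper bound, so this matching is maximum.

Maximum matching: {(1,5), (2,6), (3,7)}
Size: 3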